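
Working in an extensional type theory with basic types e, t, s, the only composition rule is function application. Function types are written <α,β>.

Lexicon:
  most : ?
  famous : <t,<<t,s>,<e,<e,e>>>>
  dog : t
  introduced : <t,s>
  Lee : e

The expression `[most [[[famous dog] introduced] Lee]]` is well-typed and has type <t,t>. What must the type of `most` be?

<<e,e>,<t,t>>

[most [[[famous dog] introduced] Lee]] is required to be <t,t>. [[[famous dog] introduced] Lee] : <e,e> cannot yield <t,t> as functor, so most : <<e,e>,<t,t>>.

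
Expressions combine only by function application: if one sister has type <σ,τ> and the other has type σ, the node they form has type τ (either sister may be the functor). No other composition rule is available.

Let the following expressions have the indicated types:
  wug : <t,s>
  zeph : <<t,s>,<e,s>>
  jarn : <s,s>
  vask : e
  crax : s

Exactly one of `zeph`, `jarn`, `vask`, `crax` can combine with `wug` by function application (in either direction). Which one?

zeph

zeph — combines: zeph : <<t,s>,<e,s>> takes wug : <t,s> as argument, giving <e,s>.
jarn : <s,s> — neither side's domain matches the other.
vask : e — neither side's domain matches the other.
crax : s — neither side's domain matches the other.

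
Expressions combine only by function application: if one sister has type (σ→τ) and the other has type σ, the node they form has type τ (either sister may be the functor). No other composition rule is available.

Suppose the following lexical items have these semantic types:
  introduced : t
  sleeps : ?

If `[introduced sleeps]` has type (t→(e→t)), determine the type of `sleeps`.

(t→(t→(e→t)))

At [introduced sleeps] (required: (t→(e→t))): introduced is t, which is not a function with range (t→(e→t)); hence sleeps is the functor — type (t→(t→(e→t))).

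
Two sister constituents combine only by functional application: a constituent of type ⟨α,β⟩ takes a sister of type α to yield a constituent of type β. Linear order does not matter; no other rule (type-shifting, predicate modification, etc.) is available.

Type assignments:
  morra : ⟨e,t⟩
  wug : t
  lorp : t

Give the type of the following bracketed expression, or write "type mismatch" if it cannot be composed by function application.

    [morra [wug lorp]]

[wug lorp]: t and t cannot combine by function application — type clash.

type mismatch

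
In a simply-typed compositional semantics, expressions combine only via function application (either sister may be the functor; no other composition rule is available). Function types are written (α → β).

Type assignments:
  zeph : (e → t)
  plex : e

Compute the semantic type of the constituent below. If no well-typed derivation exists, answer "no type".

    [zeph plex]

At [zeph plex], zeph : (e → t) takes plex : e, giving t.

t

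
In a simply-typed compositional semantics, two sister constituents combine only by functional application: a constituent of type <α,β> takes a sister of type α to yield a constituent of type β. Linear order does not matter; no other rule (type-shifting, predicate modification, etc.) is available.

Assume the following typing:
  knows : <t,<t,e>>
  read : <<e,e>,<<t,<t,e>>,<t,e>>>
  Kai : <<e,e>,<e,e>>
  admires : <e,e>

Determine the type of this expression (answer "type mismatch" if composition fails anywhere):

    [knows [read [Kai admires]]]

<t,e>

[Kai admires]: functor Kai : <<e,e>,<e,e>>, argument admires : <e,e>; result <e,e>.
[read [Kai admires]]: functor read : <<e,e>,<<t,<t,e>>,<t,e>>>, argument [Kai admires] : <e,e>; result <<t,<t,e>>,<t,e>>.
[knows [read [Kai admires]]]: functor [read [Kai admires]] : <<t,<t,e>>,<t,e>>, argument knows : <t,<t,e>>; result <t,e>.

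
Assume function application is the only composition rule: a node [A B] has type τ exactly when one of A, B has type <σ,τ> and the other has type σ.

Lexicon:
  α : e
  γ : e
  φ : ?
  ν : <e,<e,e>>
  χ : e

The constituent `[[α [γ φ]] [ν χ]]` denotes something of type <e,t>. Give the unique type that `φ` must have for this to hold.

<e,<e,<<e,e>,<e,t>>>>

[[α [γ φ]] [ν χ]] must have type <e,t>. The sister [ν χ] has type <e,e>; that is not a function onto <e,t>, so [α [γ φ]] must be the functor, of type <<e,e>,<e,t>>.
[α [γ φ]] must have type <<e,e>,<e,t>>. The sister α has type e; that is not a function onto <<e,e>,<e,t>>, so [γ φ] must be the functor, of type <e,<<e,e>,<e,t>>>.
[γ φ] must have type <e,<<e,e>,<e,t>>>. The sister γ has type e; that is not a function onto <e,<<e,e>,<e,t>>>, so φ must be the functor, of type <e,<e,<<e,e>,<e,t>>>>.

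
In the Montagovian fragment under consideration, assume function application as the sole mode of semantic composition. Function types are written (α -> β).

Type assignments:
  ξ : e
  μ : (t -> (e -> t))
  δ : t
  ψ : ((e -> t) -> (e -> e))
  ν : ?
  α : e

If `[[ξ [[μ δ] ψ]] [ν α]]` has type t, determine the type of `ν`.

(e -> (e -> t))

[[ξ [[μ δ] ψ]] [ν α]] is required to be t. [ξ [[μ δ] ψ]] : e cannot yield t as functor, so [ν α] : (e -> t).
[ν α] is required to be (e -> t). α : e cannot yield (e -> t) as functor, so ν : (e -> (e -> t)).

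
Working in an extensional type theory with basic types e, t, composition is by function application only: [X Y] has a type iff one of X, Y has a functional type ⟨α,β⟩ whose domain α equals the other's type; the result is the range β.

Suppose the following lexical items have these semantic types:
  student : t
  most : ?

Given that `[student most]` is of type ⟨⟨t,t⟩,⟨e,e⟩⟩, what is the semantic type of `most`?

⟨t,⟨⟨t,t⟩,⟨e,e⟩⟩⟩

[student most] is required to be ⟨⟨t,t⟩,⟨e,e⟩⟩. student : t cannot yield ⟨⟨t,t⟩,⟨e,e⟩⟩ as functor, so most : ⟨t,⟨⟨t,t⟩,⟨e,e⟩⟩⟩.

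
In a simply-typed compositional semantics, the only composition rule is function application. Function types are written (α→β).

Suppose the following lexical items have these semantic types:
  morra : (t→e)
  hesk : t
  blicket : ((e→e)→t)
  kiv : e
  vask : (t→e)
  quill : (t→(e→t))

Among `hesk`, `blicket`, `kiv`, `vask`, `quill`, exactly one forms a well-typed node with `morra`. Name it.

hesk — combines: morra : (t→e) takes hesk : t as argument, giving e.
blicket : ((e→e)→t) — no; morra wants t, and blicket wants (e→e).
kiv : e — no; morra wants t, and kiv wants nothing (atomic).
vask : (t→e) — no; morra wants t, and vask wants t.
quill : (t→(e→t)) — no; morra wants t, and quill wants t.

hesk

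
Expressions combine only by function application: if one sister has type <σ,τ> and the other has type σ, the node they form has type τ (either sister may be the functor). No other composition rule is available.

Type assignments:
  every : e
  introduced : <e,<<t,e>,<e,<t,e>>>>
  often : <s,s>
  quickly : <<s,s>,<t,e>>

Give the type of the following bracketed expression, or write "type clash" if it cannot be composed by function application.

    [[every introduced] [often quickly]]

<e,<t,e>>

[every introduced] — introduced of type <e,<<t,e>,<e,<t,e>>>> combines with every of type e: type <<t,e>,<e,<t,e>>>.
[often quickly] — quickly of type <<s,s>,<t,e>> combines with often of type <s,s>: type <t,e>.
[[every introduced] [often quickly]] — [every introduced] of type <<t,e>,<e,<t,e>>> combines with [often quickly] of type <t,e>: type <e,<t,e>>.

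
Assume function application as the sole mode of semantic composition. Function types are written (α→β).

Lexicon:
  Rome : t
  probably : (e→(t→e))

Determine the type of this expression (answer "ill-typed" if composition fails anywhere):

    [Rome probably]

ill-typed

At [Rome probably]: neither t nor (e→(t→e)) can take the other as argument; the node is ill-typed.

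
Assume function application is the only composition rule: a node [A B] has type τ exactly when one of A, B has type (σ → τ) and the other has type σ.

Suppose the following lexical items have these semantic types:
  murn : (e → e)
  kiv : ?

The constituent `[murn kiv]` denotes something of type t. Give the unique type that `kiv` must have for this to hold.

[murn kiv] must have type t. The sister murn has type (e → e); that is not a function onto t, so kiv must be the functor, of type ((e → e) → t).

((e → e) → t)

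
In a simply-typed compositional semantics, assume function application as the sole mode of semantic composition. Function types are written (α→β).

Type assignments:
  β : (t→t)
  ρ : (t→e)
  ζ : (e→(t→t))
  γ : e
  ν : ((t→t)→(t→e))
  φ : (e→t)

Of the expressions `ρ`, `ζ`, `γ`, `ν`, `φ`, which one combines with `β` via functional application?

ν

ρ : (t→e) — no; β wants t, and ρ wants t.
ζ : (e→(t→t)) — no; β wants t, and ζ wants e.
γ : e — no; β wants t, and γ wants nothing (atomic).
ν — combines: ν : ((t→t)→(t→e)) takes β : (t→t) as argument, giving (t→e).
φ : (e→t) — no; β wants t, and φ wants e.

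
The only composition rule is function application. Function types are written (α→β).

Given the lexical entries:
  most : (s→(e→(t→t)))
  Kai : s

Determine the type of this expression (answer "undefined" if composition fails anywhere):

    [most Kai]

(e→(t→t))

[most Kai]: (s→(e→(t→t))) applied to s yields (e→(t→t)).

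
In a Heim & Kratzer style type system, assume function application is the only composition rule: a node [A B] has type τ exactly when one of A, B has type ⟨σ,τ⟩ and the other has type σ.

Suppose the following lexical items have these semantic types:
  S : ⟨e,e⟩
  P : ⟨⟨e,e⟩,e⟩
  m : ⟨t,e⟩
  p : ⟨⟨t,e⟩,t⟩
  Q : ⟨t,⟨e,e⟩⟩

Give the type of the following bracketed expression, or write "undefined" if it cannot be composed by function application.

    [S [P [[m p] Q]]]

e

[m p]: ⟨⟨t,e⟩,t⟩ applied to ⟨t,e⟩ yields t.
[[m p] Q]: ⟨t,⟨e,e⟩⟩ applied to t yields ⟨e,e⟩.
[P [[m p] Q]]: ⟨⟨e,e⟩,e⟩ applied to ⟨e,e⟩ yields e.
[S [P [[m p] Q]]]: ⟨e,e⟩ applied to e yields e.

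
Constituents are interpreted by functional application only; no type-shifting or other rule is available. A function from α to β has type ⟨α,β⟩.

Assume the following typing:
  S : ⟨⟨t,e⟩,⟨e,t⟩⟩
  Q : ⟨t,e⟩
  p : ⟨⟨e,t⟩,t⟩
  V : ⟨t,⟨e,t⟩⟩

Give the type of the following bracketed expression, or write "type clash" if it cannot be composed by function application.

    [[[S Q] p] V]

[S Q]: functor S : ⟨⟨t,e⟩,⟨e,t⟩⟩, argument Q : ⟨t,e⟩; result ⟨e,t⟩.
[[S Q] p]: functor p : ⟨⟨e,t⟩,t⟩, argument [S Q] : ⟨e,t⟩; result t.
[[[S Q] p] V]: functor V : ⟨t,⟨e,t⟩⟩, argument [[S Q] p] : t; result ⟨e,t⟩.

⟨e,t⟩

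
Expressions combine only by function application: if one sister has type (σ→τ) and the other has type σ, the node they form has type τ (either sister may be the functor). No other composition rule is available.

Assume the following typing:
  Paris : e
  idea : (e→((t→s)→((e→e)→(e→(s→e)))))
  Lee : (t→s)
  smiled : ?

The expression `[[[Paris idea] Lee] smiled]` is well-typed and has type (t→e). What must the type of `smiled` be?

[[[Paris idea] Lee] smiled] must have type (t→e). The sister [[Paris idea] Lee] has type ((e→e)→(e→(s→e))); that is not a function onto (t→e), so smiled must be the functor, of type (((e→e)→(e→(s→e)))→(t→e)).

(((e→e)→(e→(s→e)))→(t→e))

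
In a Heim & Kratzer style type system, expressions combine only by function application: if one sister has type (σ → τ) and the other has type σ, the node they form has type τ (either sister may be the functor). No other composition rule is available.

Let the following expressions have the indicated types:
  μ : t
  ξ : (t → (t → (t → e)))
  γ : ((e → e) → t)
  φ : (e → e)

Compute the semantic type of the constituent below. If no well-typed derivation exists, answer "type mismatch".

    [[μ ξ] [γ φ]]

[μ ξ]: ξ is (t → (t → (t → e))), μ is t; result (t → (t → e)).
[γ φ]: γ is ((e → e) → t), φ is (e → e); result t.
[[μ ξ] [γ φ]]: [μ ξ] is (t → (t → e)), [γ φ] is t; result (t → e).

(t → e)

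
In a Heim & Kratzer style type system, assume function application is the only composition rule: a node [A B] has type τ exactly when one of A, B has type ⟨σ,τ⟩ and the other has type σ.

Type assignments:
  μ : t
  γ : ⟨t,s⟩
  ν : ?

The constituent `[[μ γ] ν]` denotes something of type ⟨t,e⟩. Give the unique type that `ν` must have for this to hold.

⟨s,⟨t,e⟩⟩

For [[μ γ] ν] to have type ⟨t,e⟩ with [μ γ] of type s, ν must be the function: ν : ⟨s,⟨t,e⟩⟩.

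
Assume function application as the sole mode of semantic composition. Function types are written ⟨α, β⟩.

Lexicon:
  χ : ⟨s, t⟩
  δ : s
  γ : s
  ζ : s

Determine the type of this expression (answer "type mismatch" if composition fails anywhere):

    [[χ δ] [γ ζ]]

type mismatch

[χ δ] — χ of type ⟨s, t⟩ combines with δ of type s: type t.
[γ ζ]: s and s cannot combine by function application — type clash.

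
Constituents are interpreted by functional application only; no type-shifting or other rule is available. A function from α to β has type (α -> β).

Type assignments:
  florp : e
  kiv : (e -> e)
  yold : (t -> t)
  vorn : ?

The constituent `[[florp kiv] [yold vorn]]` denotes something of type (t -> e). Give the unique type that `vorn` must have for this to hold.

((t -> t) -> (e -> (t -> e)))

For [[florp kiv] [yold vorn]] to have type (t -> e) with [florp kiv] of type e, [yold vorn] must be the function: [yold vorn] : (e -> (t -> e)).
For [yold vorn] to have type (e -> (t -> e)) with yold of type (t -> t), vorn must be the function: vorn : ((t -> t) -> (e -> (t -> e))).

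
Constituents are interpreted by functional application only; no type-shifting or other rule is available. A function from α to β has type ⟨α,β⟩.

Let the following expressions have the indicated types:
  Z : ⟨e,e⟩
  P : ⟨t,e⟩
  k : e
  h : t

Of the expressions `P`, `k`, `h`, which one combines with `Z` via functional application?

P : ⟨t,e⟩ — no; Z wants e, and P wants t.
k — combines: Z : ⟨e,e⟩ takes k : e as argument, giving e.
h : t — no; Z wants e, and h wants nothing (atomic).

k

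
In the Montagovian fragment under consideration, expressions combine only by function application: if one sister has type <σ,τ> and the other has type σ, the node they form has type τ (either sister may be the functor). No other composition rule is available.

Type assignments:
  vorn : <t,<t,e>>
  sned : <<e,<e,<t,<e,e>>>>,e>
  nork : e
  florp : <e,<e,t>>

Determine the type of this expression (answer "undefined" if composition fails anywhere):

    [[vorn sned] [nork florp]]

undefined

[vorn sned]: <t,<t,e>> and <<e,<e,<t,<e,e>>>>,e> cannot combine by function application — type clash.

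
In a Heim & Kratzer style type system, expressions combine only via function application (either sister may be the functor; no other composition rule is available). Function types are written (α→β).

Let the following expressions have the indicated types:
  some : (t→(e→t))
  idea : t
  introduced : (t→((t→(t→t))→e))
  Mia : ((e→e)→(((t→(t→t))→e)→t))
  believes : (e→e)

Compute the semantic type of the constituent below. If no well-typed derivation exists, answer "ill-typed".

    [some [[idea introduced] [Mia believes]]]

(e→t)

[idea introduced]: introduced is (t→((t→(t→t))→e)), idea is t; result ((t→(t→t))→e).
[Mia believes]: Mia is ((e→e)→(((t→(t→t))→e)→t)), believes is (e→e); result (((t→(t→t))→e)→t).
[[idea introduced] [Mia believes]]: [Mia believes] is (((t→(t→t))→e)→t), [idea introduced] is ((t→(t→t))→e); result t.
[some [[idea introduced] [Mia believes]]]: some is (t→(e→t)), [[idea introduced] [Mia believes]] is t; result (e→t).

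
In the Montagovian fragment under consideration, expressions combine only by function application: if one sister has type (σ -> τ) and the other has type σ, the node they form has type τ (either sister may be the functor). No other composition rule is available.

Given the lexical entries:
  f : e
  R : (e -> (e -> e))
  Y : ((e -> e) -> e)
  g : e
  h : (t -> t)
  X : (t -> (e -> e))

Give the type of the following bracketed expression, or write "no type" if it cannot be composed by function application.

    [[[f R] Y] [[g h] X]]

no type

At [f R], R : (e -> (e -> e)) takes f : e, giving (e -> e).
At [[f R] Y], Y : ((e -> e) -> e) takes [f R] : (e -> e), giving e.
[g h]: e and (t -> t) cannot combine by function application — type clash.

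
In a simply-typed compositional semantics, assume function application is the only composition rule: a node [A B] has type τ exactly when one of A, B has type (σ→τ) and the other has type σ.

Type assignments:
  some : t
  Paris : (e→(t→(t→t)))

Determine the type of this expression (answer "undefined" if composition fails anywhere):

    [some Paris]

undefined

At [some Paris]: neither t nor (e→(t→(t→t))) can take the other as argument; the node is ill-typed.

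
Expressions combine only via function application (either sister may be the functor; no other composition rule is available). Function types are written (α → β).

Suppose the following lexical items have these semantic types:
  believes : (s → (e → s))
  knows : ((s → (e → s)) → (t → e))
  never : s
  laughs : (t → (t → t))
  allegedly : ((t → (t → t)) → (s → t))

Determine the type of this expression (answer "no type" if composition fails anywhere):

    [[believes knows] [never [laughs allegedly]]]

[believes knows]: functor knows : ((s → (e → s)) → (t → e)), argument believes : (s → (e → s)); result (t → e).
[laughs allegedly]: functor allegedly : ((t → (t → t)) → (s → t)), argument laughs : (t → (t → t)); result (s → t).
[never [laughs allegedly]]: functor [laughs allegedly] : (s → t), argument never : s; result t.
[[believes knows] [never [laughs allegedly]]]: functor [believes knows] : (t → e), argument [never [laughs allegedly]] : t; result e.

e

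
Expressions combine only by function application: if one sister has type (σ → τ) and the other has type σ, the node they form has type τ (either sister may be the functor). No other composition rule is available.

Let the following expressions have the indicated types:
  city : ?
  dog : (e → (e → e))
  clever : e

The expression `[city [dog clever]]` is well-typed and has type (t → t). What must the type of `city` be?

((e → e) → (t → t))

[city [dog clever]] is required to be (t → t). [dog clever] : (e → e) cannot yield (t → t) as functor, so city : ((e → e) → (t → t)).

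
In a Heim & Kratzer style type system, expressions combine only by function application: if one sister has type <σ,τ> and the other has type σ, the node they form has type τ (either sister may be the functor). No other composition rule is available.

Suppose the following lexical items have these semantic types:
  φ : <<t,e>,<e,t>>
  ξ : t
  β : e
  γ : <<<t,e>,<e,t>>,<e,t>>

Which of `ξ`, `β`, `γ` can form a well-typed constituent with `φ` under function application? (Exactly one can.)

ξ : t — φ needs <t,e>; ξ needs nothing (atomic); neither fits.
β : e — φ needs <t,e>; β needs nothing (atomic); neither fits.
γ — combines: γ : <<<t,e>,<e,t>>,<e,t>> takes φ : <<t,e>,<e,t>> as argument, giving <e,t>.

γ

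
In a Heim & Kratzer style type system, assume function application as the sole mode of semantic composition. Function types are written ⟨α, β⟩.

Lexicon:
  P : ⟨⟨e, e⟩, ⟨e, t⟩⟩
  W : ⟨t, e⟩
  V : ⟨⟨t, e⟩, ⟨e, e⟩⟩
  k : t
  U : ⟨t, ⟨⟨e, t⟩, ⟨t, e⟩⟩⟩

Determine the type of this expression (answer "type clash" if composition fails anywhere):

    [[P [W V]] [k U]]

[W V] — V of type ⟨⟨t, e⟩, ⟨e, e⟩⟩ combines with W of type ⟨t, e⟩: type ⟨e, e⟩.
[P [W V]] — P of type ⟨⟨e, e⟩, ⟨e, t⟩⟩ combines with [W V] of type ⟨e, e⟩: type ⟨e, t⟩.
[k U] — U of type ⟨t, ⟨⟨e, t⟩, ⟨t, e⟩⟩⟩ combines with k of type t: type ⟨⟨e, t⟩, ⟨t, e⟩⟩.
[[P [W V]] [k U]] — [k U] of type ⟨⟨e, t⟩, ⟨t, e⟩⟩ combines with [P [W V]] of type ⟨e, t⟩: type ⟨t, e⟩.

⟨t, e⟩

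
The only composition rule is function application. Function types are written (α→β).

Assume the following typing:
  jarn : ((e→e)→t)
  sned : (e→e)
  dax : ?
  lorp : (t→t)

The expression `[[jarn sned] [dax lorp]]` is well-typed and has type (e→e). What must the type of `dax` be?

[[jarn sned] [dax lorp]] is required to be (e→e). [jarn sned] : t cannot yield (e→e) as functor, so [dax lorp] : (t→(e→e)).
[dax lorp] is required to be (t→(e→e)). lorp : (t→t) cannot yield (t→(e→e)) as functor, so dax : ((t→t)→(t→(e→e))).

((t→t)→(t→(e→e)))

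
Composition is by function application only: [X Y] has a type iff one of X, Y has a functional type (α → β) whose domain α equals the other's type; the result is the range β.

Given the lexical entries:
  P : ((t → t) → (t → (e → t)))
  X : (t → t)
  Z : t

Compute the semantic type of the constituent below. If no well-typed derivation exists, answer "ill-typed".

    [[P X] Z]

[P X]: functor P : ((t → t) → (t → (e → t))), argument X : (t → t); result (t → (e → t)).
[[P X] Z]: functor [P X] : (t → (e → t)), argument Z : t; result (e → t).

(e → t)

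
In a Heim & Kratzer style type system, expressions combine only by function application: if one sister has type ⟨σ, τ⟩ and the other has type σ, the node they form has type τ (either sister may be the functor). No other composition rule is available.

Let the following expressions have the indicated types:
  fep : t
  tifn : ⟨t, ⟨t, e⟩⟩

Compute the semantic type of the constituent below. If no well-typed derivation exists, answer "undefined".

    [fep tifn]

[fep tifn]: tifn is ⟨t, ⟨t, e⟩⟩, fep is t; result ⟨t, e⟩.

⟨t, e⟩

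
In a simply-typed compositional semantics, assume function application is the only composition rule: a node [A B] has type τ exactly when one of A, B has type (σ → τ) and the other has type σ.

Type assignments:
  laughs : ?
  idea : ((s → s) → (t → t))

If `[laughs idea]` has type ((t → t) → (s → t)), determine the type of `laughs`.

At [laughs idea] (required: ((t → t) → (s → t))): idea is ((s → s) → (t → t)), which is not a function with range ((t → t) → (s → t)); hence laughs is the functor — type (((s → s) → (t → t)) → ((t → t) → (s → t))).

(((s → s) → (t → t)) → ((t → t) → (s → t)))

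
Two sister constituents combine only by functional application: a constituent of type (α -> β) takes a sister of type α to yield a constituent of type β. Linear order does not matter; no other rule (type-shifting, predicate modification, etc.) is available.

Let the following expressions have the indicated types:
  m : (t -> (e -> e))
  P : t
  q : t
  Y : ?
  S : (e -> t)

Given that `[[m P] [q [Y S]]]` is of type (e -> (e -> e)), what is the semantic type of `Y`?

[[m P] [q [Y S]]] is required to be (e -> (e -> e)). [m P] : (e -> e) cannot yield (e -> (e -> e)) as functor, so [q [Y S]] : ((e -> e) -> (e -> (e -> e))).
[q [Y S]] is required to be ((e -> e) -> (e -> (e -> e))). q : t cannot yield ((e -> e) -> (e -> (e -> e))) as functor, so [Y S] : (t -> ((e -> e) -> (e -> (e -> e)))).
[Y S] is required to be (t -> ((e -> e) -> (e -> (e -> e)))). S : (e -> t) cannot yield (t -> ((e -> e) -> (e -> (e -> e)))) as functor, so Y : ((e -> t) -> (t -> ((e -> e) -> (e -> (e -> e))))).

((e -> t) -> (t -> ((e -> e) -> (e -> (e -> e)))))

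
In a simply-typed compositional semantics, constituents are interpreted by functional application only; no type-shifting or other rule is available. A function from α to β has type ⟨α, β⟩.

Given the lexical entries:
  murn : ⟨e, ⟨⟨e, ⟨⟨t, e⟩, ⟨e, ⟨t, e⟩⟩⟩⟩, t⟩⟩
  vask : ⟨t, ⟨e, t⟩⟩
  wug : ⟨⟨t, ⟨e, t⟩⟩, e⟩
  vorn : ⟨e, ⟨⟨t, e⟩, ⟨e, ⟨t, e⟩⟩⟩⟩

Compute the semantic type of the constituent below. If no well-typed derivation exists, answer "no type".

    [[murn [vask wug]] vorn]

t

[vask wug] — wug of type ⟨⟨t, ⟨e, t⟩⟩, e⟩ combines with vask of type ⟨t, ⟨e, t⟩⟩: type e.
[murn [vask wug]] — murn of type ⟨e, ⟨⟨e, ⟨⟨t, e⟩, ⟨e, ⟨t, e⟩⟩⟩⟩, t⟩⟩ combines with [vask wug] of type e: type ⟨⟨e, ⟨⟨t, e⟩, ⟨e, ⟨t, e⟩⟩⟩⟩, t⟩.
[[murn [vask wug]] vorn] — [murn [vask wug]] of type ⟨⟨e, ⟨⟨t, e⟩, ⟨e, ⟨t, e⟩⟩⟩⟩, t⟩ combines with vorn of type ⟨e, ⟨⟨t, e⟩, ⟨e, ⟨t, e⟩⟩⟩⟩: type t.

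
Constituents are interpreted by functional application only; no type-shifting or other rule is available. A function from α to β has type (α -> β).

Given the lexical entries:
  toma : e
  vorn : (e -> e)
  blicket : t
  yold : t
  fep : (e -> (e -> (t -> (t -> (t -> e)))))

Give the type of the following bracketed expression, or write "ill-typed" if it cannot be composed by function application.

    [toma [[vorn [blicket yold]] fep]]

ill-typed

At [blicket yold]: neither t nor t can take the other as argument; the node is ill-typed.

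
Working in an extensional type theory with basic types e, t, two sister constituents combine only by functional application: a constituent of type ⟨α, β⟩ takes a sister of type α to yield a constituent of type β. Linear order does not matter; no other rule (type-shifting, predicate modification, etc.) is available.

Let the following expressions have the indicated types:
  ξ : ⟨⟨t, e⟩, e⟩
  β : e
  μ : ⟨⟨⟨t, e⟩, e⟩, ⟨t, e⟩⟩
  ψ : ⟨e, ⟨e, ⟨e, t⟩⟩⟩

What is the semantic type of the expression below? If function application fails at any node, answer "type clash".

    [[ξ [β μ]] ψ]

type clash

At [β μ]: neither e nor ⟨⟨⟨t, e⟩, e⟩, ⟨t, e⟩⟩ can take the other as argument; the node is ill-typed.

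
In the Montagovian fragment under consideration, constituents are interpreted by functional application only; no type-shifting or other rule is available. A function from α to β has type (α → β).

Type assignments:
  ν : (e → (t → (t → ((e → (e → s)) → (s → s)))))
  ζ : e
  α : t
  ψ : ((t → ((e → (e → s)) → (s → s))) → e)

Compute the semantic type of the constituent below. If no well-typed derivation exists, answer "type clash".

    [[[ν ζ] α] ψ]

e

[ν ζ] — ν of type (e → (t → (t → ((e → (e → s)) → (s → s))))) combines with ζ of type e: type (t → (t → ((e → (e → s)) → (s → s)))).
[[ν ζ] α] — [ν ζ] of type (t → (t → ((e → (e → s)) → (s → s)))) combines with α of type t: type (t → ((e → (e → s)) → (s → s))).
[[[ν ζ] α] ψ] — ψ of type ((t → ((e → (e → s)) → (s → s))) → e) combines with [[ν ζ] α] of type (t → ((e → (e → s)) → (s → s))): type e.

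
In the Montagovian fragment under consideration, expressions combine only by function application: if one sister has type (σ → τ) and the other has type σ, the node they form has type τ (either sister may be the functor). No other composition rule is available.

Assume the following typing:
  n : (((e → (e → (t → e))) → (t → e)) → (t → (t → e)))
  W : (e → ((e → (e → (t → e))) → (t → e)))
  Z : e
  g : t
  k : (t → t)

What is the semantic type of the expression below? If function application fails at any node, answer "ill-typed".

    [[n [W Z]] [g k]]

At [W Z], W : (e → ((e → (e → (t → e))) → (t → e))) takes Z : e, giving ((e → (e → (t → e))) → (t → e)).
At [n [W Z]], n : (((e → (e → (t → e))) → (t → e)) → (t → (t → e))) takes [W Z] : ((e → (e → (t → e))) → (t → e)), giving (t → (t → e)).
At [g k], k : (t → t) takes g : t, giving t.
At [[n [W Z]] [g k]], [n [W Z]] : (t → (t → e)) takes [g k] : t, giving (t → e).

(t → e)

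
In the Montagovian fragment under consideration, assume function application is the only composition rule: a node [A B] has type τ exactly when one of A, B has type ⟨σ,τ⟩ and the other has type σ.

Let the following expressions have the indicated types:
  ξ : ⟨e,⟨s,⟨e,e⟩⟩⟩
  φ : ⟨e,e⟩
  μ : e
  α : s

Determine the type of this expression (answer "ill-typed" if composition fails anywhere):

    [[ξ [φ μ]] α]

[φ μ]: ⟨e,e⟩ applied to e yields e.
[ξ [φ μ]]: ⟨e,⟨s,⟨e,e⟩⟩⟩ applied to e yields ⟨s,⟨e,e⟩⟩.
[[ξ [φ μ]] α]: ⟨s,⟨e,e⟩⟩ applied to s yields ⟨e,e⟩.

⟨e,e⟩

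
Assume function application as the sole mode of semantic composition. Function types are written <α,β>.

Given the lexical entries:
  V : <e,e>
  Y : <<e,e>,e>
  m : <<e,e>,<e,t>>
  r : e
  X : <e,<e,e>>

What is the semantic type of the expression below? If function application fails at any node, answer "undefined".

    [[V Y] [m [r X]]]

t

[V Y]: <<e,e>,e> applied to <e,e> yields e.
[r X]: <e,<e,e>> applied to e yields <e,e>.
[m [r X]]: <<e,e>,<e,t>> applied to <e,e> yields <e,t>.
[[V Y] [m [r X]]]: <e,t> applied to e yields t.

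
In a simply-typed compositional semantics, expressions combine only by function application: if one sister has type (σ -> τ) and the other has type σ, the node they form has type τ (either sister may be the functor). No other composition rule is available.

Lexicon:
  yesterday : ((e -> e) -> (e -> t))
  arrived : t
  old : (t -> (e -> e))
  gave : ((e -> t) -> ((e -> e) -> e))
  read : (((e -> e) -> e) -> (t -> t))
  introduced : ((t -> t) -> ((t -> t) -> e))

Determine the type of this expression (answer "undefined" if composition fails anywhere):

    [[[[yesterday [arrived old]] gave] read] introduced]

((t -> t) -> e)

[arrived old]: functor old : (t -> (e -> e)), argument arrived : t; result (e -> e).
[yesterday [arrived old]]: functor yesterday : ((e -> e) -> (e -> t)), argument [arrived old] : (e -> e); result (e -> t).
[[yesterday [arrived old]] gave]: functor gave : ((e -> t) -> ((e -> e) -> e)), argument [yesterday [arrived old]] : (e -> t); result ((e -> e) -> e).
[[[yesterday [arrived old]] gave] read]: functor read : (((e -> e) -> e) -> (t -> t)), argument [[yesterday [arrived old]] gave] : ((e -> e) -> e); result (t -> t).
[[[[yesterday [arrived old]] gave] read] introduced]: functor introduced : ((t -> t) -> ((t -> t) -> e)), argument [[[yesterday [arrived old]] gave] read] : (t -> t); result ((t -> t) -> e).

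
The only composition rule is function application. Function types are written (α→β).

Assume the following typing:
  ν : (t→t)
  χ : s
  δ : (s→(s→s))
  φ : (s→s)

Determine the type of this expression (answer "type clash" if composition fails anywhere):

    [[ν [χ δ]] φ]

type clash

[χ δ] — δ of type (s→(s→s)) combines with χ of type s: type (s→s).
[ν [χ δ]]: (t→t) and (s→s) cannot combine by function application — type clash.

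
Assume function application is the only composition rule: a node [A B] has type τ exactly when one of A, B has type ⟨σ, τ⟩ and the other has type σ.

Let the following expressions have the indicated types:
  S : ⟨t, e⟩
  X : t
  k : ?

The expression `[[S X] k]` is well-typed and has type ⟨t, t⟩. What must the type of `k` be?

⟨e, ⟨t, t⟩⟩

At [[S X] k] (required: ⟨t, t⟩): [S X] is e, which is not a function with range ⟨t, t⟩; hence k is the functor — type ⟨e, ⟨t, t⟩⟩.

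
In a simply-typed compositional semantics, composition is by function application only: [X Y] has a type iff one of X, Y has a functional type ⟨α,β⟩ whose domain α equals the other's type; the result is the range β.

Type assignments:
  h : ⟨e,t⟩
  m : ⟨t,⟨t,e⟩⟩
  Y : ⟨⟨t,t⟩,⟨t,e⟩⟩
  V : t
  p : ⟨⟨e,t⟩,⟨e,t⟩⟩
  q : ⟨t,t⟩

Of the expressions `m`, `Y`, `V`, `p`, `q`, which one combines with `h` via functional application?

p

m : ⟨t,⟨t,e⟩⟩ — does not combine with h.
Y : ⟨⟨t,t⟩,⟨t,e⟩⟩ — does not combine with h.
V : t — does not combine with h.
p — combines: p : ⟨⟨e,t⟩,⟨e,t⟩⟩ takes h : ⟨e,t⟩ as argument, giving ⟨e,t⟩.
q : ⟨t,t⟩ — does not combine with h.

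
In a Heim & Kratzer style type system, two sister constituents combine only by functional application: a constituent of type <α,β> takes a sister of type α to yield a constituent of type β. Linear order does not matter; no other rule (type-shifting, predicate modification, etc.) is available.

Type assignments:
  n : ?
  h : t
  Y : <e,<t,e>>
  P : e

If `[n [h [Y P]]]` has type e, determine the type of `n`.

For [n [h [Y P]]] to have type e with [h [Y P]] of type e, n must be the function: n : <e,e>.

<e,e>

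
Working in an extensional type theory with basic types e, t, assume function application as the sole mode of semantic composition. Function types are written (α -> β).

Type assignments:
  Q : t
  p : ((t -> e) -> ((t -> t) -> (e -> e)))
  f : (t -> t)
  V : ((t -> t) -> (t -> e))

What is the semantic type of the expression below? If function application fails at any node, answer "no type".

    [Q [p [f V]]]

no type

[f V] — V of type ((t -> t) -> (t -> e)) combines with f of type (t -> t): type (t -> e).
[p [f V]] — p of type ((t -> e) -> ((t -> t) -> (e -> e))) combines with [f V] of type (t -> e): type ((t -> t) -> (e -> e)).
At [Q [p [f V]]]: neither t nor ((t -> t) -> (e -> e)) can take the other as argument; the node is ill-typed.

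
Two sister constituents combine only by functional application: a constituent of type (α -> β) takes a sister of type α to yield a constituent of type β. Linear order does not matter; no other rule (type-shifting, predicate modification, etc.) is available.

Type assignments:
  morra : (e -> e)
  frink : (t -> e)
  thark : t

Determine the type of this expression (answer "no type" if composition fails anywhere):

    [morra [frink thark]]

[frink thark] — frink of type (t -> e) combines with thark of type t: type e.
[morra [frink thark]] — morra of type (e -> e) combines with [frink thark] of type e: type e.

e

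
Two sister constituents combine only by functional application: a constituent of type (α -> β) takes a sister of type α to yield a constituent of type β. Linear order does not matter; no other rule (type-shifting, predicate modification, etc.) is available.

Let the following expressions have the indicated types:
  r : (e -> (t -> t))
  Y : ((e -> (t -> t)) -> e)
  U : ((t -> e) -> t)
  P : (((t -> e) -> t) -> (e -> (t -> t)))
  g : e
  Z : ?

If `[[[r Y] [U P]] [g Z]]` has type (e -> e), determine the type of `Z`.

[[[r Y] [U P]] [g Z]] must have type (e -> e). The sister [[r Y] [U P]] has type (t -> t); that is not a function onto (e -> e), so [g Z] must be the functor, of type ((t -> t) -> (e -> e)).
[g Z] must have type ((t -> t) -> (e -> e)). The sister g has type e; that is not a function onto ((t -> t) -> (e -> e)), so Z must be the functor, of type (e -> ((t -> t) -> (e -> e))).

(e -> ((t -> t) -> (e -> e)))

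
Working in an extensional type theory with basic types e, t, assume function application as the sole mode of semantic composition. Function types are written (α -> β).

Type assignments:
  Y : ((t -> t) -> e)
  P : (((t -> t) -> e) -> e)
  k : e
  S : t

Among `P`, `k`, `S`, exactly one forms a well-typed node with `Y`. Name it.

P

P — combines: P : (((t -> t) -> e) -> e) takes Y : ((t -> t) -> e) as argument, giving e.
k : e — no; Y wants (t -> t), and k wants nothing (atomic).
S : t — no; Y wants (t -> t), and S wants nothing (atomic).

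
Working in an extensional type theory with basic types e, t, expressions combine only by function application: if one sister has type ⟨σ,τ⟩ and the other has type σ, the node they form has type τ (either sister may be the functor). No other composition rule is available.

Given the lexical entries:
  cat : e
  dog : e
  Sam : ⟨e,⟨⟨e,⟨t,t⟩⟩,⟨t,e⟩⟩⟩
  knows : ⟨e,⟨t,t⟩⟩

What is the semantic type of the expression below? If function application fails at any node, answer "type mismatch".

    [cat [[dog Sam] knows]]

[dog Sam]: functor Sam : ⟨e,⟨⟨e,⟨t,t⟩⟩,⟨t,e⟩⟩⟩, argument dog : e; result ⟨⟨e,⟨t,t⟩⟩,⟨t,e⟩⟩.
[[dog Sam] knows]: functor [dog Sam] : ⟨⟨e,⟨t,t⟩⟩,⟨t,e⟩⟩, argument knows : ⟨e,⟨t,t⟩⟩; result ⟨t,e⟩.
[cat [[dog Sam] knows]]: e with ⟨t,e⟩ — neither is a function whose domain matches the other; composition fails here.

type mismatch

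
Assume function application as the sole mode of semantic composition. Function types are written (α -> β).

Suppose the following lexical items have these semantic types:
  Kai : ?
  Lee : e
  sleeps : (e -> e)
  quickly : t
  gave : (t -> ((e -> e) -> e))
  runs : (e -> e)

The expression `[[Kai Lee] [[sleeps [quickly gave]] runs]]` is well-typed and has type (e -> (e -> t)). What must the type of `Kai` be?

For [[Kai Lee] [[sleeps [quickly gave]] runs]] to have type (e -> (e -> t)) with [[sleeps [quickly gave]] runs] of type e, [Kai Lee] must be the function: [Kai Lee] : (e -> (e -> (e -> t))).
For [Kai Lee] to have type (e -> (e -> (e -> t))) with Lee of type e, Kai must be the function: Kai : (e -> (e -> (e -> (e -> t)))).

(e -> (e -> (e -> (e -> t))))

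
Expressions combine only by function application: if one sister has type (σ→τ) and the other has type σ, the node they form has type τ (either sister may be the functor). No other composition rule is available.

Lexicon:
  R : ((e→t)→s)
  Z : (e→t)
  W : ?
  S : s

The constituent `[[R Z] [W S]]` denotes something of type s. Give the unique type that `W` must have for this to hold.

For [[R Z] [W S]] to have type s with [R Z] of type s, [W S] must be the function: [W S] : (s→s).
For [W S] to have type (s→s) with S of type s, W must be the function: W : (s→(s→s)).

(s→(s→s))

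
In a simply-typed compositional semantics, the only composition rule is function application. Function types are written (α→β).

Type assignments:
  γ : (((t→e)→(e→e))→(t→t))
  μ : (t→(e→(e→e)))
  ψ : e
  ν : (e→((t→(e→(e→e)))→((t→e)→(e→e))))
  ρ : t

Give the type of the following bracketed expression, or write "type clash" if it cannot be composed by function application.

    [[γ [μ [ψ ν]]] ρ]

t

At [ψ ν], ν : (e→((t→(e→(e→e)))→((t→e)→(e→e)))) takes ψ : e, giving ((t→(e→(e→e)))→((t→e)→(e→e))).
At [μ [ψ ν]], [ψ ν] : ((t→(e→(e→e)))→((t→e)→(e→e))) takes μ : (t→(e→(e→e))), giving ((t→e)→(e→e)).
At [γ [μ [ψ ν]]], γ : (((t→e)→(e→e))→(t→t)) takes [μ [ψ ν]] : ((t→e)→(e→e)), giving (t→t).
At [[γ [μ [ψ ν]]] ρ], [γ [μ [ψ ν]]] : (t→t) takes ρ : t, giving t.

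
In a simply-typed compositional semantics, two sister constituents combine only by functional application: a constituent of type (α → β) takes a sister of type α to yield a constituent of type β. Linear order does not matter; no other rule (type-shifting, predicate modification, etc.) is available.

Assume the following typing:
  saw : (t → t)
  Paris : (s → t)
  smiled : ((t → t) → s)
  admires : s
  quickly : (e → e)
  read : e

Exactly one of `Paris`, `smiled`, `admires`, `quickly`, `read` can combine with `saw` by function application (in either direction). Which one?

Paris : (s → t) — neither side's domain matches the other.
smiled — combines: smiled : ((t → t) → s) takes saw : (t → t) as argument, giving s.
admires : s — neither side's domain matches the other.
quickly : (e → e) — neither side's domain matches the other.
read : e — neither side's domain matches the other.

smiled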